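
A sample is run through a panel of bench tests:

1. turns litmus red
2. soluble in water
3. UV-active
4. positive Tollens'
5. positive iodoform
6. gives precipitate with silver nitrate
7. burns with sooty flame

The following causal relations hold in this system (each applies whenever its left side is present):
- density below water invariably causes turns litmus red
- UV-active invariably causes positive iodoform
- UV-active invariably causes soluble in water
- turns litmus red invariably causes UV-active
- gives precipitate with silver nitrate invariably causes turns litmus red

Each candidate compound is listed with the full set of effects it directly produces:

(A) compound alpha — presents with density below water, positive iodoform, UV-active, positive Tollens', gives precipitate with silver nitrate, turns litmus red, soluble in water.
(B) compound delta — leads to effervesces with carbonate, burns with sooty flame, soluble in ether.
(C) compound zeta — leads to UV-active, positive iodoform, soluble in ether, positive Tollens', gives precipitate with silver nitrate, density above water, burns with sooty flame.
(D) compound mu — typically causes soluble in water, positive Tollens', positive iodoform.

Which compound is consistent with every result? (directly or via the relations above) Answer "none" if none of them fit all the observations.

Testing each hypothesis:
(A) compound alpha — does not account for burns with sooty flame
(B) compound delta — turns litmus red ✗; soluble in water ✗; UV-active ✗; positive Tollens' ✗; positive iodoform ✗; gives precipitate with silver nitrate ✗; burns with sooty flame ✓
(C) compound zeta — turns litmus red ✓ (through gives precipitate with silver nitrate → turns litmus red); soluble in water ✓ (through UV-active → soluble in water); UV-active ✓; positive Tollens' ✓; positive iodoform ✓; gives precipitate with silver nitrate ✓; burns with sooty flame ✓
(D) compound mu — turns litmus red ✗; soluble in water ✓; UV-active ✗; positive Tollens' ✓; positive iodoform ✓; gives precipitate with silver nitrate ✗; burns with sooty flame ✗
(C) alone accounts for all the evidence.

C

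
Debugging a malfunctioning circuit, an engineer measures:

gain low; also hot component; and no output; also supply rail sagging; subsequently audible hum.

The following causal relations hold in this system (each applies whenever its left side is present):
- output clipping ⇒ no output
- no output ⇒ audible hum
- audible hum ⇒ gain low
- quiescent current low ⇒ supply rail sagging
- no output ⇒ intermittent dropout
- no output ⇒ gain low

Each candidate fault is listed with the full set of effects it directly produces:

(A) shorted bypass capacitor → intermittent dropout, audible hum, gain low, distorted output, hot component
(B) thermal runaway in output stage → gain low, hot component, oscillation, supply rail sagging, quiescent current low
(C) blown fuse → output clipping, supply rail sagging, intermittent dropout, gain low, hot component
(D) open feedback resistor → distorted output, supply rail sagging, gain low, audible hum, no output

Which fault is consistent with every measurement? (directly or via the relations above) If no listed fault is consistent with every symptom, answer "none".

For each candidate, compare predicted effects to what was observed:
(A) shorted bypass capacitor — gain low yes; hot component yes; no output NO; supply rail sagging NO; audible hum yes
(B) thermal runaway in output stage — gain low yes; hot component yes; no output NO; supply rail sagging yes; audible hum NO
(C) blown fuse — accounts for every observation (no output by output clipping → no output)
(D) open feedback resistor — does not account for hot component
(C) is the only candidate with no mismatches.

C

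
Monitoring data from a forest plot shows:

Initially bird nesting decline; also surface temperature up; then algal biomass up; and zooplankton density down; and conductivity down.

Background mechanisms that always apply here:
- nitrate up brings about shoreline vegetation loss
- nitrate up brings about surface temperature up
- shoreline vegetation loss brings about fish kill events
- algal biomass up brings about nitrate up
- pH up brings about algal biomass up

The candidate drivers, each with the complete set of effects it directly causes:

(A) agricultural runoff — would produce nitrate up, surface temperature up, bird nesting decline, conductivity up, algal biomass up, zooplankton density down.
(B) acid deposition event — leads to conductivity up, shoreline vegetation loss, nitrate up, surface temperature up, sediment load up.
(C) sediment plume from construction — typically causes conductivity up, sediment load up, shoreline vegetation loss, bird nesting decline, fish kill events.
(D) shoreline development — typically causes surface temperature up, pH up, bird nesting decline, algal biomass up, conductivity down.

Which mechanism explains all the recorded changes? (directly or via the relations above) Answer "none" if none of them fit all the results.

Testing each hypothesis:
(A) agricultural runoff — bird nesting decline yes; surface temperature up yes; algal biomass up yes; zooplankton density down yes; conductivity down NO
(B) acid deposition event — fails on bird nesting decline, algal biomass up, zooplankton density down, conductivity down (predicts conductivity up, not conductivity down)
(C) sediment plume from construction — fails on surface temperature up, algal biomass up, zooplankton density down, conductivity down (predicts conductivity up, not conductivity down)
(D) shoreline development — bird nesting decline yes; surface temperature up yes; algal biomass up yes; zooplankton density down NO; conductivity down yes
Every candidate fails on at least one observation.

none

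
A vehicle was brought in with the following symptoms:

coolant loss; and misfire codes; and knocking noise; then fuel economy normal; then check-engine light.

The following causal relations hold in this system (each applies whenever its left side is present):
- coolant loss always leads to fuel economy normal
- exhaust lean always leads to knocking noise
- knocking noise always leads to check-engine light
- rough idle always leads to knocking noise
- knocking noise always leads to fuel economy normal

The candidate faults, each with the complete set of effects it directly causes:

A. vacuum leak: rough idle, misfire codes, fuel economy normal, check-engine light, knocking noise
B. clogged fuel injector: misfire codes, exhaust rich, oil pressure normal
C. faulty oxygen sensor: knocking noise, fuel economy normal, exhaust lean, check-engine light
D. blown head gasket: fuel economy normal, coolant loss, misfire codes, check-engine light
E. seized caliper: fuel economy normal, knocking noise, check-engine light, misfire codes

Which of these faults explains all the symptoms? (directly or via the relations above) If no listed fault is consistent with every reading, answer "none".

none

For each candidate, compare predicted effects to what was observed:
(A) vacuum leak — coolant loss -; misfire codes +; knocking noise +; fuel economy normal +; check-engine light +
(B) clogged fuel injector — coolant loss -; misfire codes +; knocking noise -; fuel economy normal -; check-engine light -
(C) faulty oxygen sensor — coolant loss -; misfire codes -; knocking noise +; fuel economy normal +; check-engine light +
(D) blown head gasket — coolant loss +; misfire codes +; knocking noise -; fuel economy normal +; check-engine light +
(E) seized caliper — does not account for coolant loss
None of the listed candidates fits everything.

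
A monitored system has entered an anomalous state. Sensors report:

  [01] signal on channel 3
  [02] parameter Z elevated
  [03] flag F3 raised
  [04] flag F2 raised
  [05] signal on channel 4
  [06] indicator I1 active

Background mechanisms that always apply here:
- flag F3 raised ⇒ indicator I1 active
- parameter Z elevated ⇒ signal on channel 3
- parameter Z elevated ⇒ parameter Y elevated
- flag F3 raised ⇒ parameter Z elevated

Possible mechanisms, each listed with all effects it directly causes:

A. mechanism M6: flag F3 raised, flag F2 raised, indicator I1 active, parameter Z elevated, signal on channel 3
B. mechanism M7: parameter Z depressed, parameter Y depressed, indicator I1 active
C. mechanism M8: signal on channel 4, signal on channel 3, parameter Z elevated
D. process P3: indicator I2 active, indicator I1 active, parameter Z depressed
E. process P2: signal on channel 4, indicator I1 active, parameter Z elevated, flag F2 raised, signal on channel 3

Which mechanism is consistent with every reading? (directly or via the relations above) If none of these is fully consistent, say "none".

Per-candidate check:
(A) mechanism M6 — signal on channel 3 ✓; parameter Z elevated ✓; flag F3 raised ✓; flag F2 raised ✓; signal on channel 4 ✗; indicator I1 active ✓
(B) mechanism M7 — fails on signal on channel 3, parameter Z elevated, flag F3 raised, flag F2 raised, signal on channel 4 (predicts parameter Z depressed, not parameter Z elevated)
(C) mechanism M8 — does not account for flag F3 raised, flag F2 raised, indicator I1 active
(D) process P3 — signal on channel 3 ✗; parameter Z elevated ✗; flag F3 raised ✗; flag F2 raised ✗; signal on channel 4 ✗; indicator I1 active ✓
(E) process P2 — does not account for flag F3 raised
None of the listed candidates fits everything.

none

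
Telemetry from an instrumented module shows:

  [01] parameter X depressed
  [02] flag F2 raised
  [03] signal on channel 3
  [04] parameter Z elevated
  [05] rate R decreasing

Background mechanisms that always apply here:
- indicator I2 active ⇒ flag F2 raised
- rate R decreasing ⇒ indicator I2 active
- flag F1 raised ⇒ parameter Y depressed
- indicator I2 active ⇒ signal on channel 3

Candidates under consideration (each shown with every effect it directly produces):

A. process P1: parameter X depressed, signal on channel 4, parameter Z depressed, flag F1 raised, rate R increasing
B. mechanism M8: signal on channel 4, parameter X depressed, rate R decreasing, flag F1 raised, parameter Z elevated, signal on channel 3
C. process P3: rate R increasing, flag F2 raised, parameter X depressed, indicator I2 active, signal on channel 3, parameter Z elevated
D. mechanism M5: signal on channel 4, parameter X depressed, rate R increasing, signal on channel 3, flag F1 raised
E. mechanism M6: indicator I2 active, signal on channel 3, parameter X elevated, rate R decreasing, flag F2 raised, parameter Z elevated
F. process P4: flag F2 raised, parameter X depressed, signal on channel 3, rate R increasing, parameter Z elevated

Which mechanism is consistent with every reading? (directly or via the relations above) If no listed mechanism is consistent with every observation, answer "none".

B

Checking each candidate against the observations:
(A) process P1 — parameter X depressed ✓; flag F2 raised ✗; signal on channel 3 ✗; parameter Z elevated ✗; rate R decreasing ✗
(B) mechanism M8 — parameter X depressed ✓; flag F2 raised ✓ (by rate R decreasing → indicator I2 active → flag F2 raised); signal on channel 3 ✓; parameter Z elevated ✓; rate R decreasing ✓
(C) process P3 — parameter X depressed ✓; flag F2 raised ✓; signal on channel 3 ✓; parameter Z elevated ✓; rate R decreasing ✗
(D) mechanism M5 — fails on flag F2 raised, parameter Z elevated, rate R decreasing (predicts rate R increasing, not rate R decreasing)
(E) mechanism M6 — fails on parameter X depressed (predicts parameter X elevated, not parameter X depressed)
(F) process P4 — fails on rate R decreasing (predicts rate R increasing, not rate R decreasing)
Only (B) is consistent with every observation.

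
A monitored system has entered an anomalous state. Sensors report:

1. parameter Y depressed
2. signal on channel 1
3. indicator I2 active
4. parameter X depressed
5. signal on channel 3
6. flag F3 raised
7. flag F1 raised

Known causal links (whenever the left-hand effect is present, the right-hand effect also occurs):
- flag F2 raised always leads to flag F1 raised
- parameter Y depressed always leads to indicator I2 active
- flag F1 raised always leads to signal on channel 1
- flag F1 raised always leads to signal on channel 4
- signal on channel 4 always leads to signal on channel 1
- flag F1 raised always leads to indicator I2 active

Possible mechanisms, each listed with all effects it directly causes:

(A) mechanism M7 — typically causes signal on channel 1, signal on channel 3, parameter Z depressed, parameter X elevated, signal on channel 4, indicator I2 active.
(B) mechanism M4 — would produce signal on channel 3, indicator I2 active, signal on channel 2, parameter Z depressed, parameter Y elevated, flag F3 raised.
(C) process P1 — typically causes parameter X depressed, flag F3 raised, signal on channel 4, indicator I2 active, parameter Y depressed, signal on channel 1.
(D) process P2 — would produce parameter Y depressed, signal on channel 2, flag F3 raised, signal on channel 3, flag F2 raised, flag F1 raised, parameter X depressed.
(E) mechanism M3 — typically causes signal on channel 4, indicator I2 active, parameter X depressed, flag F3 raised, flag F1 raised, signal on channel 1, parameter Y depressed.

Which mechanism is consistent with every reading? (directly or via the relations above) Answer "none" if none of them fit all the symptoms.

D

Testing each hypothesis:
(A) mechanism M7 — parameter Y depressed NO; signal on channel 1 yes; indicator I2 active yes; parameter X depressed NO; signal on channel 3 yes; flag F3 raised NO; flag F1 raised NO
(B) mechanism M4 — fails on parameter Y depressed, signal on channel 1, parameter X depressed, flag F1 raised (predicts parameter Y elevated, not parameter Y depressed)
(C) process P1 — does not account for signal on channel 3, flag F1 raised
(D) process P2 — accounts for every observation (signal on channel 1 through flag F1 raised → signal on channel 1)
(E) mechanism M3 — does not account for signal on channel 3
(D) alone accounts for all the evidence.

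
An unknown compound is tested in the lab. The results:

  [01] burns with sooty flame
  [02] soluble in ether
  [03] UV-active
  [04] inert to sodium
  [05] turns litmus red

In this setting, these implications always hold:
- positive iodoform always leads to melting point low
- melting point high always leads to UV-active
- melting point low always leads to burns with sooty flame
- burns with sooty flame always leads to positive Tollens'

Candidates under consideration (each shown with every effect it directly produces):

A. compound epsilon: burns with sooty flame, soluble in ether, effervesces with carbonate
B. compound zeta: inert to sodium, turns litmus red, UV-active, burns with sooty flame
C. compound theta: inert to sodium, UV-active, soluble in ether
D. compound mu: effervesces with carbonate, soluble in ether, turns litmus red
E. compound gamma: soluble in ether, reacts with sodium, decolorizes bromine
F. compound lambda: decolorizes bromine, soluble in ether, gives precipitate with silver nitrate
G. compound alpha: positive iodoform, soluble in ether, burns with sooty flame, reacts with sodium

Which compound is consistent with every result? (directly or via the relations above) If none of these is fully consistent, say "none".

none

Testing each hypothesis:
(A) compound epsilon — burns with sooty flame yes; soluble in ether yes; UV-active NO; inert to sodium NO; turns litmus red NO
(B) compound zeta — does not account for soluble in ether
(C) compound theta — does not account for burns with sooty flame, turns litmus red
(D) compound mu — does not account for burns with sooty flame, UV-active, inert to sodium
(E) compound gamma — fails on burns with sooty flame, UV-active, inert to sodium, turns litmus red (predicts reacts with sodium, not inert to sodium)
(F) compound lambda — does not account for burns with sooty flame, UV-active, inert to sodium, turns litmus red
(G) compound alpha — burns with sooty flame yes; soluble in ether yes; UV-active NO; inert to sodium NO; turns litmus red NO
Every candidate fails on at least one observation.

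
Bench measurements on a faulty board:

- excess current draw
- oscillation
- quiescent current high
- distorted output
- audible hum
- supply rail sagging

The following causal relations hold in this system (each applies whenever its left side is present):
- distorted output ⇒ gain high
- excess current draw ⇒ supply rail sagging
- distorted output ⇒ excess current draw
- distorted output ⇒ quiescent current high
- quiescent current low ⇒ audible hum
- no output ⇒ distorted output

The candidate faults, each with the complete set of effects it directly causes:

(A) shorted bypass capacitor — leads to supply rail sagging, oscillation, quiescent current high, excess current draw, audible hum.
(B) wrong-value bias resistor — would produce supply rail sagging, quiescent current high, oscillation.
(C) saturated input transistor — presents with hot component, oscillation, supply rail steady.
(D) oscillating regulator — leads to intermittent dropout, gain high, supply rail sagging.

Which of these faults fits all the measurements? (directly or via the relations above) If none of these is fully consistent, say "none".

none

Per-candidate check:
(A) shorted bypass capacitor — excess current draw yes; oscillation yes; quiescent current high yes; distorted output NO; audible hum yes; supply rail sagging yes
(B) wrong-value bias resistor — does not account for excess current draw, distorted output, audible hum
(C) saturated input transistor — excess current draw NO; oscillation yes; quiescent current high NO; distorted output NO; audible hum NO; supply rail sagging NO
(D) oscillating regulator — does not account for excess current draw, oscillation, quiescent current high, distorted output, audible hum
Every candidate fails on at least one observation.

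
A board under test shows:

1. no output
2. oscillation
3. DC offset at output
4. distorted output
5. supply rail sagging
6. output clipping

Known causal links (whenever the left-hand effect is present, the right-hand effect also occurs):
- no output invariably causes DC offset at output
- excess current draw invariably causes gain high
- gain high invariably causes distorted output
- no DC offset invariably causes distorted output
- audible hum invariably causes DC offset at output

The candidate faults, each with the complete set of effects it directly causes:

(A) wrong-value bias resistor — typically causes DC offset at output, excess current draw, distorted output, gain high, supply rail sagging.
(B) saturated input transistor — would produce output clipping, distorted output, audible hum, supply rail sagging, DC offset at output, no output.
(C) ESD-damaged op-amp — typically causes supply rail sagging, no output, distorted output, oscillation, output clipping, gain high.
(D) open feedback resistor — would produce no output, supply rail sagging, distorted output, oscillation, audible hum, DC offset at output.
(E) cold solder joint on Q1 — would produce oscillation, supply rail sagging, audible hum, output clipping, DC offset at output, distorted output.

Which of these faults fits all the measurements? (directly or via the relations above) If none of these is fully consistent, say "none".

C

Checking each candidate against the observations:
(A) wrong-value bias resistor — no output NO; oscillation NO; DC offset at output yes; distorted output yes; supply rail sagging yes; output clipping NO
(B) saturated input transistor — no output yes; oscillation NO; DC offset at output yes; distorted output yes; supply rail sagging yes; output clipping yes
(C) ESD-damaged op-amp — no output yes; oscillation yes; DC offset at output yes (through no output → DC offset at output); distorted output yes; supply rail sagging yes; output clipping yes
(D) open feedback resistor — no output yes; oscillation yes; DC offset at output yes; distorted output yes; supply rail sagging yes; output clipping NO
(E) cold solder joint on Q1 — does not account for no output
(C) is the only candidate with no mismatches.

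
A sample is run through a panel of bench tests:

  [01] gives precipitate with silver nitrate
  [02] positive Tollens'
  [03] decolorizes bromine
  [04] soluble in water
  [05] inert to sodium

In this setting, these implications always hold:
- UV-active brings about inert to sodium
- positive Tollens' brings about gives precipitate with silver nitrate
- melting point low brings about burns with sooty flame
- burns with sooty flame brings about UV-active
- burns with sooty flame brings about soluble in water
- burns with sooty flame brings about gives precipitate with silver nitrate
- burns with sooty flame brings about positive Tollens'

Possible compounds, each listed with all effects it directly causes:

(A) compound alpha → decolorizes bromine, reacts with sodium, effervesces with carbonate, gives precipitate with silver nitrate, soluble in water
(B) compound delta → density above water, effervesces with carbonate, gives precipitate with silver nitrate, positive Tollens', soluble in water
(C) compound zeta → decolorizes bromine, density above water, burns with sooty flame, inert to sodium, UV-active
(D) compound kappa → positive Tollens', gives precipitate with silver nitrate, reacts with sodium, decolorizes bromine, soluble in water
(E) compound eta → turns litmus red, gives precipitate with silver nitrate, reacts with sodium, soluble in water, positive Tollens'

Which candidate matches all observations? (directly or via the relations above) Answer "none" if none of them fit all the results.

Per-candidate check:
(A) compound alpha — gives precipitate with silver nitrate match; positive Tollens' miss; decolorizes bromine match; soluble in water match; inert to sodium miss
(B) compound delta — gives precipitate with silver nitrate match; positive Tollens' match; decolorizes bromine miss; soluble in water match; inert to sodium miss
(C) compound zeta — accounts for every observation (gives precipitate with silver nitrate through burns with sooty flame → gives precipitate with silver nitrate)
(D) compound kappa — fails on inert to sodium (predicts reacts with sodium, not inert to sodium)
(E) compound eta — fails on decolorizes bromine, inert to sodium (predicts reacts with sodium, not inert to sodium)
(C) alone accounts for all the evidence.

C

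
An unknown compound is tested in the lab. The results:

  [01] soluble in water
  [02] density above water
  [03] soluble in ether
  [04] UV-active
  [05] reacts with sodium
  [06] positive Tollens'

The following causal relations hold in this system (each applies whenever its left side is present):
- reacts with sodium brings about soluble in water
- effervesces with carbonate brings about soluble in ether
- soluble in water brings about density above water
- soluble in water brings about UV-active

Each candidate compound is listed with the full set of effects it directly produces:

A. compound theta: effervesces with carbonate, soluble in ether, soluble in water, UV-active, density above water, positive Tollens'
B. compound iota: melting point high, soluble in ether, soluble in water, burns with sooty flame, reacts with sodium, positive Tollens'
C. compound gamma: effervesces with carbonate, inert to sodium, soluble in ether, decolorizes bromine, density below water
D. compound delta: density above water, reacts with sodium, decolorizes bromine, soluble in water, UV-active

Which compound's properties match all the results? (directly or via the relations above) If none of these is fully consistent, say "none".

B

Checking each candidate against the observations:
(A) compound theta — does not account for reacts with sodium
(B) compound iota — accounts for every observation (density above water by soluble in water → density above water)
(C) compound gamma — fails on soluble in water, density above water, UV-active, reacts with sodium, positive Tollens' (predicts density below water, not density above water; predicts inert to sodium, not reacts with sodium)
(D) compound delta — does not account for soluble in ether, positive Tollens'
(B) is the only candidate with no mismatches.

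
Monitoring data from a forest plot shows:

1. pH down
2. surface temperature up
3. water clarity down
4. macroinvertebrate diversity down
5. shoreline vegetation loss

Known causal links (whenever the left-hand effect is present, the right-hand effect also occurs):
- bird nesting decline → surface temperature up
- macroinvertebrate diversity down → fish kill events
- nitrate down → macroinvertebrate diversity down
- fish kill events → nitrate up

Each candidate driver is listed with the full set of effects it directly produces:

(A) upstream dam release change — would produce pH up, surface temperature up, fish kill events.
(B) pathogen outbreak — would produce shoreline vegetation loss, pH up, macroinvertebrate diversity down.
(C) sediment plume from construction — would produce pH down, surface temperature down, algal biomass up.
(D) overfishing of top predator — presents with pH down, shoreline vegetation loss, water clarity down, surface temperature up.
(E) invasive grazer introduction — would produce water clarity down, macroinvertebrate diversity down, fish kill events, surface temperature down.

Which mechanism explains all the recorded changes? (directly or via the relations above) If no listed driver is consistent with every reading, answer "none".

Testing each hypothesis:
(A) upstream dam release change — fails on pH down, water clarity down, macroinvertebrate diversity down, shoreline vegetation loss (predicts pH up, not pH down)
(B) pathogen outbreak — pH down -; surface temperature up -; water clarity down -; macroinvertebrate diversity down +; shoreline vegetation loss +
(C) sediment plume from construction — pH down +; surface temperature up -; water clarity down -; macroinvertebrate diversity down -; shoreline vegetation loss -
(D) overfishing of top predator — does not account for macroinvertebrate diversity down
(E) invasive grazer introduction — fails on pH down, surface temperature up, shoreline vegetation loss (predicts surface temperature down, not surface temperature up)
Every candidate fails on at least one observation.

none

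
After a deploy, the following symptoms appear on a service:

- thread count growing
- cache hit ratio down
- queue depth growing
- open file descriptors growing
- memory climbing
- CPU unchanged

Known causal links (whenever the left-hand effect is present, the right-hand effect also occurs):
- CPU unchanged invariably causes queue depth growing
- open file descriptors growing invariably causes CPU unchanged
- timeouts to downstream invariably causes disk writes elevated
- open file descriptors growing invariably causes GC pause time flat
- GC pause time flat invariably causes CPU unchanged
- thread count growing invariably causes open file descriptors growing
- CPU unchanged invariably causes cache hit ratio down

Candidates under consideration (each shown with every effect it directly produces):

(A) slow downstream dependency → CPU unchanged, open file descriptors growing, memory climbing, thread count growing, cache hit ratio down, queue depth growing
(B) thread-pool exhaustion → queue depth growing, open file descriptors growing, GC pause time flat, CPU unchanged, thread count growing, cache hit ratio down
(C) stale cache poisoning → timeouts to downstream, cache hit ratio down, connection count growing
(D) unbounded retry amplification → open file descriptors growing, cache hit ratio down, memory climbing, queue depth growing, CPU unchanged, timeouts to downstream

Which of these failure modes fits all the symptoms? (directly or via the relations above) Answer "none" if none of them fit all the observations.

Per-candidate check:
(A) slow downstream dependency — accounts for every observation
(B) thread-pool exhaustion — thread count growing yes; cache hit ratio down yes; queue depth growing yes; open file descriptors growing yes; memory climbing NO; CPU unchanged yes
(C) stale cache poisoning — does not account for thread count growing, queue depth growing, open file descriptors growing, memory climbing, CPU unchanged
(D) unbounded retry amplification — does not account for thread count growing
(A) is the only candidate with no mismatches.

A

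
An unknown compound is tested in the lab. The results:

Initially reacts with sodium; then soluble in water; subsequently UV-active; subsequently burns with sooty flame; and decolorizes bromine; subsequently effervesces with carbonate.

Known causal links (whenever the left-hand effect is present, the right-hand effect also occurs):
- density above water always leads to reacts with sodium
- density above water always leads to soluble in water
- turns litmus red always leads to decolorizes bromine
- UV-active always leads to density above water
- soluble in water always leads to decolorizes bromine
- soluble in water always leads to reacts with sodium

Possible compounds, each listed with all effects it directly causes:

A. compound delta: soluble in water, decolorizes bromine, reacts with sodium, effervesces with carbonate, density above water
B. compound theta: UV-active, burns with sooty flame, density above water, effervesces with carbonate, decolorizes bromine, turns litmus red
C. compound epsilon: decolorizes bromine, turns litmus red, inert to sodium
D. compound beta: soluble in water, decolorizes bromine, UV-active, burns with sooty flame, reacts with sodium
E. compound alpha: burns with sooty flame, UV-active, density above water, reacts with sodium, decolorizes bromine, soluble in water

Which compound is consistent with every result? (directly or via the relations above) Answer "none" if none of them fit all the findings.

For each candidate, compare predicted effects to what was observed:
(A) compound delta — reacts with sodium match; soluble in water match; UV-active miss; burns with sooty flame miss; decolorizes bromine match; effervesces with carbonate match
(B) compound theta — accounts for every observation (reacts with sodium through density above water → reacts with sodium)
(C) compound epsilon — reacts with sodium miss; soluble in water miss; UV-active miss; burns with sooty flame miss; decolorizes bromine match; effervesces with carbonate miss
(D) compound beta — does not account for effervesces with carbonate
(E) compound alpha — reacts with sodium match; soluble in water match; UV-active match; burns with sooty flame match; decolorizes bromine match; effervesces with carbonate miss
(B) is the only candidate with no mismatches.

B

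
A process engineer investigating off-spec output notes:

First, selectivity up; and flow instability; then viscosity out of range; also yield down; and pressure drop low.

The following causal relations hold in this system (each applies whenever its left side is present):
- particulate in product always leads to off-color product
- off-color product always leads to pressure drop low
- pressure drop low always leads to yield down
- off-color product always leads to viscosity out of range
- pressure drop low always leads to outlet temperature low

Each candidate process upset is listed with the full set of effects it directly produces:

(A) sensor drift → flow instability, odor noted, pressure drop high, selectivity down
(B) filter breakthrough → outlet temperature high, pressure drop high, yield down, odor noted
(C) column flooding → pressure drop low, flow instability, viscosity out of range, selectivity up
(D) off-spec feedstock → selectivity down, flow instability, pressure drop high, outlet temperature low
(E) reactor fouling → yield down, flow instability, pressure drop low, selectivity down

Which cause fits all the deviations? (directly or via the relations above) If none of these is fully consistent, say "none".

C

Per-candidate check:
(A) sensor drift — selectivity up miss; flow instability match; viscosity out of range miss; yield down miss; pressure drop low miss
(B) filter breakthrough — fails on selectivity up, flow instability, viscosity out of range, pressure drop low (predicts pressure drop high, not pressure drop low)
(C) column flooding — selectivity up match; flow instability match; viscosity out of range match; yield down match (via pressure drop low → yield down); pressure drop low match
(D) off-spec feedstock — selectivity up miss; flow instability match; viscosity out of range miss; yield down miss; pressure drop low miss
(E) reactor fouling — selectivity up miss; flow instability match; viscosity out of range miss; yield down match; pressure drop low match
Only (C) is consistent with every observation.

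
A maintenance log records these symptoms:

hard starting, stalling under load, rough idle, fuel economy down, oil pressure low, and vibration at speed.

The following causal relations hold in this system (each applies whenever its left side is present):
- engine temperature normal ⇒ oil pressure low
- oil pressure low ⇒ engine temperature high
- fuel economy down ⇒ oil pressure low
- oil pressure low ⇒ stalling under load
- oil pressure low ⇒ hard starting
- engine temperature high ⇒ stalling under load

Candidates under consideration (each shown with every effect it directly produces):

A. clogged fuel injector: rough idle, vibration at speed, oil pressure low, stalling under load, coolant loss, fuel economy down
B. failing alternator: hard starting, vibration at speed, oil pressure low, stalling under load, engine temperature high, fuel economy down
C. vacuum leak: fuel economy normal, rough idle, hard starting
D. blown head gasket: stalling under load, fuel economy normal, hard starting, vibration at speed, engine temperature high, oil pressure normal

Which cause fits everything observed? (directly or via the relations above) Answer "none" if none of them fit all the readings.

Testing each hypothesis:
(A) clogged fuel injector — hard starting + (by oil pressure low → hard starting); stalling under load +; rough idle +; fuel economy down +; oil pressure low +; vibration at speed +
(B) failing alternator — hard starting +; stalling under load +; rough idle -; fuel economy down +; oil pressure low +; vibration at speed +
(C) vacuum leak — hard starting +; stalling under load -; rough idle +; fuel economy down -; oil pressure low -; vibration at speed -
(D) blown head gasket — hard starting +; stalling under load +; rough idle -; fuel economy down -; oil pressure low -; vibration at speed +
(A) alone accounts for all the evidence.

A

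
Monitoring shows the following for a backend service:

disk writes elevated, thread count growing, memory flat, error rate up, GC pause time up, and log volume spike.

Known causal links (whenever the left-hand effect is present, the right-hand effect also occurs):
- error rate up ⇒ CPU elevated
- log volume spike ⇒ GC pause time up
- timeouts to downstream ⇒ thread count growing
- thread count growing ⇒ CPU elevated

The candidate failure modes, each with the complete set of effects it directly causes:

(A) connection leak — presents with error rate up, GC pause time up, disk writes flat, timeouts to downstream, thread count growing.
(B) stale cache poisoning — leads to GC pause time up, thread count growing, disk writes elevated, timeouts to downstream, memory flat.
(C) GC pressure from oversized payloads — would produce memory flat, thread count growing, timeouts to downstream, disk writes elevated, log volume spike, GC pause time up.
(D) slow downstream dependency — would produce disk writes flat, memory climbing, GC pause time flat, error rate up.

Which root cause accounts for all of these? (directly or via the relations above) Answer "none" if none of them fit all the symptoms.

Testing each hypothesis:
(A) connection leak — disk writes elevated NO; thread count growing yes; memory flat NO; error rate up yes; GC pause time up yes; log volume spike NO
(B) stale cache poisoning — disk writes elevated yes; thread count growing yes; memory flat yes; error rate up NO; GC pause time up yes; log volume spike NO
(C) GC pressure from oversized payloads — disk writes elevated yes; thread count growing yes; memory flat yes; error rate up NO; GC pause time up yes; log volume spike yes
(D) slow downstream dependency — disk writes elevated NO; thread count growing NO; memory flat NO; error rate up yes; GC pause time up NO; log volume spike NO
None of the listed candidates fits everything.

none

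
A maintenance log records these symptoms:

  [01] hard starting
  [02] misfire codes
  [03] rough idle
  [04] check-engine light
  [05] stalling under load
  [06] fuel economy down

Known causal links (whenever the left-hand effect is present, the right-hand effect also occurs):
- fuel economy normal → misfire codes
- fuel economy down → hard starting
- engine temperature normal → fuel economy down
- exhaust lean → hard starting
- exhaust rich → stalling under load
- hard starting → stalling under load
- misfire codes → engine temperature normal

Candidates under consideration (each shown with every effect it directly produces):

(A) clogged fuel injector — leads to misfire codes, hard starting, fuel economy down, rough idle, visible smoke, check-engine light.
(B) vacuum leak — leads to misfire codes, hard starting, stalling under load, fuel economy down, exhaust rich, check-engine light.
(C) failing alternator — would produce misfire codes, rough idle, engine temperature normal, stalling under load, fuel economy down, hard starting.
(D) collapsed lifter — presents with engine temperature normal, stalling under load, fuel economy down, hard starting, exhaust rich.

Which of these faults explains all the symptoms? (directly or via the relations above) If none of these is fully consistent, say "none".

Testing each hypothesis:
(A) clogged fuel injector — accounts for every observation (stalling under load by hard starting → stalling under load)
(B) vacuum leak — hard starting match; misfire codes match; rough idle miss; check-engine light match; stalling under load match; fuel economy down match
(C) failing alternator — hard starting match; misfire codes match; rough idle match; check-engine light miss; stalling under load match; fuel economy down match
(D) collapsed lifter — hard starting match; misfire codes miss; rough idle miss; check-engine light miss; stalling under load match; fuel economy down match
Only (A) is consistent with every observation.

A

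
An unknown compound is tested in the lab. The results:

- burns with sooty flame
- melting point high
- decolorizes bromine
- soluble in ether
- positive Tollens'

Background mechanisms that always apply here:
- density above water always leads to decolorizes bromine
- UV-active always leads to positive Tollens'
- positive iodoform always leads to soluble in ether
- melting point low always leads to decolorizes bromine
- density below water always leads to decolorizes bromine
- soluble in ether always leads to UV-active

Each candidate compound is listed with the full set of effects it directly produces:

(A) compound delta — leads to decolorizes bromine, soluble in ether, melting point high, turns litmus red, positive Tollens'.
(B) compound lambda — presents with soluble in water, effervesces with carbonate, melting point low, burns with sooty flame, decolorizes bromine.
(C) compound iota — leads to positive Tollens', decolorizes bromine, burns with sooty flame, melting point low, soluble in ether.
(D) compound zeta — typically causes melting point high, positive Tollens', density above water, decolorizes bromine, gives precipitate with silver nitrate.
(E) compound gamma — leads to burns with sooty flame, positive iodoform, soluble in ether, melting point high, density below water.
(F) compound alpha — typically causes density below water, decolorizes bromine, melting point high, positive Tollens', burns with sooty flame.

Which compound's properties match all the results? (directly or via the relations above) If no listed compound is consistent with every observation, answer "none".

E

Testing each hypothesis:
(A) compound delta — burns with sooty flame -; melting point high +; decolorizes bromine +; soluble in ether +; positive Tollens' +
(B) compound lambda — fails on melting point high, soluble in ether, positive Tollens' (predicts melting point low, not melting point high)
(C) compound iota — fails on melting point high (predicts melting point low, not melting point high)
(D) compound zeta — does not account for burns with sooty flame, soluble in ether
(E) compound gamma — burns with sooty flame +; melting point high +; decolorizes bromine + (via density below water → decolorizes bromine); soluble in ether +; positive Tollens' + (via soluble in ether → UV-active → positive Tollens')
(F) compound alpha — burns with sooty flame +; melting point high +; decolorizes bromine +; soluble in ether -; positive Tollens' +
Only (E) is consistent with every observation.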